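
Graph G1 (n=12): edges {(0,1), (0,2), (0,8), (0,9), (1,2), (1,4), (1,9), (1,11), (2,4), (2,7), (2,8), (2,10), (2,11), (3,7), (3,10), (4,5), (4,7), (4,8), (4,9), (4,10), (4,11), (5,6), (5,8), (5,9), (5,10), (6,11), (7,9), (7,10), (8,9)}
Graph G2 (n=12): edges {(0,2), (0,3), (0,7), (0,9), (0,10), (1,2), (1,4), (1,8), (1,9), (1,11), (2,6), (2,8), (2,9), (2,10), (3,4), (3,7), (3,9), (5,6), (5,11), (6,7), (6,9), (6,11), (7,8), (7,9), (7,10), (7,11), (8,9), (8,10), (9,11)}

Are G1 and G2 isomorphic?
Yes, isomorphic

The graphs are isomorphic.
One valid mapping φ: V(G1) → V(G2): 0→10, 1→0, 2→7, 3→5, 4→9, 5→1, 6→4, 7→6, 8→8, 9→2, 10→11, 11→3

Verify φ preserves adjacency — for each edge of G1, its image is an edge of G2:
  (0,1) → (φ(0),φ(1)) = (0,10) ∈ E(G2) ✓
  (0,2) → (φ(0),φ(2)) = (7,10) ∈ E(G2) ✓
  (0,8) → (φ(0),φ(8)) = (8,10) ∈ E(G2) ✓
  (0,9) → (φ(0),φ(9)) = (2,10) ∈ E(G2) ✓
  (1,2) → (φ(1),φ(2)) = (0,7) ∈ E(G2) ✓
  (1,4) → (φ(1),φ(4)) = (0,9) ∈ E(G2) ✓
  (1,9) → (φ(1),φ(9)) = (0,2) ∈ E(G2) ✓
  (1,11) → (φ(1),φ(11)) = (0,3) ∈ E(G2) ✓
  (2,4) → (φ(2),φ(4)) = (7,9) ∈ E(G2) ✓
  (2,7) → (φ(2),φ(7)) = (6,7) ∈ E(G2) ✓
  (2,8) → (φ(2),φ(8)) = (7,8) ∈ E(G2) ✓
  (2,10) → (φ(2),φ(10)) = (7,11) ∈ E(G2) ✓
  (2,11) → (φ(2),φ(11)) = (3,7) ∈ E(G2) ✓
  (3,7) → (φ(3),φ(7)) = (5,6) ∈ E(G2) ✓
  (3,10) → (φ(3),φ(10)) = (5,11) ∈ E(G2) ✓
  (4,5) → (φ(4),φ(5)) = (1,9) ∈ E(G2) ✓
  (4,7) → (φ(4),φ(7)) = (6,9) ∈ E(G2) ✓
  (4,8) → (φ(4),φ(8)) = (8,9) ∈ E(G2) ✓
  (4,9) → (φ(4),φ(9)) = (2,9) ∈ E(G2) ✓
  (4,10) → (φ(4),φ(10)) = (9,11) ∈ E(G2) ✓
  (4,11) → (φ(4),φ(11)) = (3,9) ∈ E(G2) ✓
  (5,6) → (φ(5),φ(6)) = (1,4) ∈ E(G2) ✓
  (5,8) → (φ(5),φ(8)) = (1,8) ∈ E(G2) ✓
  (5,9) → (φ(5),φ(9)) = (1,2) ∈ E(G2) ✓
  (5,10) → (φ(5),φ(10)) = (1,11) ∈ E(G2) ✓
  (6,11) → (φ(6),φ(11)) = (3,4) ∈ E(G2) ✓
  (7,9) → (φ(7),φ(9)) = (2,6) ∈ E(G2) ✓
  (7,10) → (φ(7),φ(10)) = (6,11) ∈ E(G2) ✓
  (8,9) → (φ(8),φ(9)) = (2,8) ∈ E(G2) ✓
All 29 edges of G1 map to edges of G2, and |E(G1)| = |E(G2)| = 29, so φ is a bijection on edges as well as vertices. Hence G1 ≅ G2.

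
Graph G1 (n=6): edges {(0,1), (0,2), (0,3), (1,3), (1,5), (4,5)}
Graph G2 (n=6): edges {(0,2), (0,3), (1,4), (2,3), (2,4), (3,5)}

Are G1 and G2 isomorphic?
Yes, isomorphic

The graphs are isomorphic.
One valid mapping φ: V(G1) → V(G2): 0→3, 1→2, 2→5, 3→0, 4→1, 5→4

Verify φ preserves adjacency — for each edge of G1, its image is an edge of G2:
  (0,1) → (φ(0),φ(1)) = (2,3) ∈ E(G2) ✓
  (0,2) → (φ(0),φ(2)) = (3,5) ∈ E(G2) ✓
  (0,3) → (φ(0),φ(3)) = (0,3) ∈ E(G2) ✓
  (1,3) → (φ(1),φ(3)) = (0,2) ∈ E(G2) ✓
  (1,5) → (φ(1),φ(5)) = (2,4) ∈ E(G2) ✓
  (4,5) → (φ(4),φ(5)) = (1,4) ∈ E(G2) ✓
All 6 edges of G1 map to edges of G2, and |E(G1)| = |E(G2)| = 6, so φ is a bijection on edges as well as vertices. Hence G1 ≅ G2.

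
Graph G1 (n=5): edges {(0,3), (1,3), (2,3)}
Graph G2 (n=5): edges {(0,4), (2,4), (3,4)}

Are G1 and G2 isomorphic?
Yes, isomorphic

The graphs are isomorphic.
One valid mapping φ: V(G1) → V(G2): 0→2, 1→3, 2→0, 3→4, 4→1

Verify φ preserves adjacency — for each edge of G1, its image is an edge of G2:
  (0,3) → (φ(0),φ(3)) = (2,4) ∈ E(G2) ✓
  (1,3) → (φ(1),φ(3)) = (3,4) ∈ E(G2) ✓
  (2,3) → (φ(2),φ(3)) = (0,4) ∈ E(G2) ✓
All 3 edges of G1 map to edges of G2, and |E(G1)| = |E(G2)| = 3, so φ is a bijection on edges as well as vertices. Hence G1 ≅ G2.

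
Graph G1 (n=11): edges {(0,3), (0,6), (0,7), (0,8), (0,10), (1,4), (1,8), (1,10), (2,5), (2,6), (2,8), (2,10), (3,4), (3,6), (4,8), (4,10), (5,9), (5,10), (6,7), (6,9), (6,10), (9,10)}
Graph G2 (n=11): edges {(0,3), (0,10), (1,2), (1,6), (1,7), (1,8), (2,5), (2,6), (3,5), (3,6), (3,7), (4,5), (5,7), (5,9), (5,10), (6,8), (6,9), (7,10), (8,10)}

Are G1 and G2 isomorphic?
No, not isomorphic

The graphs are NOT isomorphic.

Counting triangles (3-cliques): G1 has 9, G2 has 4.
Triangle count is an isomorphism invariant, so differing triangle counts rule out isomorphism.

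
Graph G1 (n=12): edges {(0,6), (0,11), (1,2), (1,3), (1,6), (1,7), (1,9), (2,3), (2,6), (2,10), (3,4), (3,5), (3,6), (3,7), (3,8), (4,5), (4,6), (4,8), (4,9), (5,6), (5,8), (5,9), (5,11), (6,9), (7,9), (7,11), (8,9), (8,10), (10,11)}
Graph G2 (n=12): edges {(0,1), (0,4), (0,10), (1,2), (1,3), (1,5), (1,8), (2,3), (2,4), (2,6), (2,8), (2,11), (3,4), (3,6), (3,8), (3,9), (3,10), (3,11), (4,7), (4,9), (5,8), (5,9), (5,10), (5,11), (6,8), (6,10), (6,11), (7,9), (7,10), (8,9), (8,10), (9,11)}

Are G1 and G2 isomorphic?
No, not isomorphic

The graphs are NOT isomorphic.

Degrees in G1: deg(0)=2, deg(1)=5, deg(2)=4, deg(3)=7, deg(4)=5, deg(5)=6, deg(6)=7, deg(7)=4, deg(8)=5, deg(9)=6, deg(10)=3, deg(11)=4.
Sorted degree sequence of G1: [7, 7, 6, 6, 5, 5, 5, 4, 4, 4, 3, 2].
Degrees in G2: deg(0)=3, deg(1)=5, deg(2)=6, deg(3)=8, deg(4)=5, deg(5)=5, deg(6)=5, deg(7)=3, deg(8)=7, deg(9)=6, deg(10)=6, deg(11)=5.
Sorted degree sequence of G2: [8, 7, 6, 6, 6, 5, 5, 5, 5, 5, 3, 3].
The (sorted) degree sequence is an isomorphism invariant, so since G1 and G2 have different degree sequences they cannot be isomorphic.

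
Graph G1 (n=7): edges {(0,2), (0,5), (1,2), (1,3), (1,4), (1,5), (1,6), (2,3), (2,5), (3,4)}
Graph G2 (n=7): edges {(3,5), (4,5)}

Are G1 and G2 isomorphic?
No, not isomorphic

The graphs are NOT isomorphic.

Connected components of G1: 1 component(s) with vertex sets [[0, 1, 2, 3, 4, 5, 6]], sizes [7].
Connected components of G2: 5 component(s) with vertex sets [[0], [1], [2], [6], [3, 4, 5]], sizes [1, 1, 1, 1, 3].
The number of connected components (and the multiset of component sizes) is an isomorphism invariant — an isomorphism maps each component of G1 bijectively onto a component of G2. Since G1 has 1 component(s) and G2 has 5, they cannot be isomorphic.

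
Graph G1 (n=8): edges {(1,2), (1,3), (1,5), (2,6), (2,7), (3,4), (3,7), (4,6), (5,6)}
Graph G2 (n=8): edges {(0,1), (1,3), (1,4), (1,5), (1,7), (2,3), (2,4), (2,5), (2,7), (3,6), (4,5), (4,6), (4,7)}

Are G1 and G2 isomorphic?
No, not isomorphic

The graphs are NOT isomorphic.

Counting triangles (3-cliques): G1 has 0, G2 has 4.
Triangle count is an isomorphism invariant, so differing triangle counts rule out isomorphism.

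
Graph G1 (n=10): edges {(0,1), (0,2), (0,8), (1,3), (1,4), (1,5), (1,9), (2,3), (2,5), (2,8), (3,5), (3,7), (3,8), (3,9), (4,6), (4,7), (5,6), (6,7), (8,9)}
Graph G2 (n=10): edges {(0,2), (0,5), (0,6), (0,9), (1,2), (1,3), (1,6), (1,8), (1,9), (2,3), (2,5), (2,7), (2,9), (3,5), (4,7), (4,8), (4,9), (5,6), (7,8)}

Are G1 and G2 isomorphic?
Yes, isomorphic

The graphs are isomorphic.
One valid mapping φ: V(G1) → V(G2): 0→6, 1→1, 2→0, 3→2, 4→8, 5→9, 6→4, 7→7, 8→5, 9→3

Verify φ preserves adjacency — for each edge of G1, its image is an edge of G2:
  (0,1) → (φ(0),φ(1)) = (1,6) ∈ E(G2) ✓
  (0,2) → (φ(0),φ(2)) = (0,6) ∈ E(G2) ✓
  (0,8) → (φ(0),φ(8)) = (5,6) ∈ E(G2) ✓
  (1,3) → (φ(1),φ(3)) = (1,2) ∈ E(G2) ✓
  (1,4) → (φ(1),φ(4)) = (1,8) ∈ E(G2) ✓
  (1,5) → (φ(1),φ(5)) = (1,9) ∈ E(G2) ✓
  (1,9) → (φ(1),φ(9)) = (1,3) ∈ E(G2) ✓
  (2,3) → (φ(2),φ(3)) = (0,2) ∈ E(G2) ✓
  (2,5) → (φ(2),φ(5)) = (0,9) ∈ E(G2) ✓
  (2,8) → (φ(2),φ(8)) = (0,5) ∈ E(G2) ✓
  (3,5) → (φ(3),φ(5)) = (2,9) ∈ E(G2) ✓
  (3,7) → (φ(3),φ(7)) = (2,7) ∈ E(G2) ✓
  (3,8) → (φ(3),φ(8)) = (2,5) ∈ E(G2) ✓
  (3,9) → (φ(3),φ(9)) = (2,3) ∈ E(G2) ✓
  (4,6) → (φ(4),φ(6)) = (4,8) ∈ E(G2) ✓
  (4,7) → (φ(4),φ(7)) = (7,8) ∈ E(G2) ✓
  (5,6) → (φ(5),φ(6)) = (4,9) ∈ E(G2) ✓
  (6,7) → (φ(6),φ(7)) = (4,7) ∈ E(G2) ✓
  (8,9) → (φ(8),φ(9)) = (3,5) ∈ E(G2) ✓
All 19 edges of G1 map to edges of G2, and |E(G1)| = |E(G2)| = 19, so φ is a bijection on edges as well as vertices. Hence G1 ≅ G2.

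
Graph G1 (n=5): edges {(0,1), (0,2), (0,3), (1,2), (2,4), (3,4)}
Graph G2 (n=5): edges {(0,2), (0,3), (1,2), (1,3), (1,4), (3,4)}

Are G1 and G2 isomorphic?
Yes, isomorphic

The graphs are isomorphic.
One valid mapping φ: V(G1) → V(G2): 0→1, 1→4, 2→3, 3→2, 4→0

Verify φ preserves adjacency — for each edge of G1, its image is an edge of G2:
  (0,1) → (φ(0),φ(1)) = (1,4) ∈ E(G2) ✓
  (0,2) → (φ(0),φ(2)) = (1,3) ∈ E(G2) ✓
  (0,3) → (φ(0),φ(3)) = (1,2) ∈ E(G2) ✓
  (1,2) → (φ(1),φ(2)) = (3,4) ∈ E(G2) ✓
  (2,4) → (φ(2),φ(4)) = (0,3) ∈ E(G2) ✓
  (3,4) → (φ(3),φ(4)) = (0,2) ∈ E(G2) ✓
All 6 edges of G1 map to edges of G2, and |E(G1)| = |E(G2)| = 6, so φ is a bijection on edges as well as vertices. Hence G1 ≅ G2.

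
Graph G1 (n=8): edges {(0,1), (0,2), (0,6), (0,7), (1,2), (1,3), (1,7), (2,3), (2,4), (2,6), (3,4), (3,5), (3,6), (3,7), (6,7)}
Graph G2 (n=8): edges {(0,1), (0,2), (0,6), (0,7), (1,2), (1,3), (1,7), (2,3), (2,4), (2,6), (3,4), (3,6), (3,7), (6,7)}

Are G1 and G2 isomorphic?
No, not isomorphic

The graphs are NOT isomorphic.

Counting edges: G1 has 15 edge(s); G2 has 14 edge(s).
Edge count is an isomorphism invariant (a bijection on vertices induces a bijection on edges), so differing edge counts rule out isomorphism.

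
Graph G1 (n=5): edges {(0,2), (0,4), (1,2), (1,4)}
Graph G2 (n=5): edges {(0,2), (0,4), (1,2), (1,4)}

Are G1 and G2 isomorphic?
Yes, isomorphic

The graphs are isomorphic.
One valid mapping φ: V(G1) → V(G2): 0→1, 1→0, 2→4, 3→3, 4→2

Verify φ preserves adjacency — for each edge of G1, its image is an edge of G2:
  (0,2) → (φ(0),φ(2)) = (1,4) ∈ E(G2) ✓
  (0,4) → (φ(0),φ(4)) = (1,2) ∈ E(G2) ✓
  (1,2) → (φ(1),φ(2)) = (0,4) ∈ E(G2) ✓
  (1,4) → (φ(1),φ(4)) = (0,2) ∈ E(G2) ✓
All 4 edges of G1 map to edges of G2, and |E(G1)| = |E(G2)| = 4, so φ is a bijection on edges as well as vertices. Hence G1 ≅ G2.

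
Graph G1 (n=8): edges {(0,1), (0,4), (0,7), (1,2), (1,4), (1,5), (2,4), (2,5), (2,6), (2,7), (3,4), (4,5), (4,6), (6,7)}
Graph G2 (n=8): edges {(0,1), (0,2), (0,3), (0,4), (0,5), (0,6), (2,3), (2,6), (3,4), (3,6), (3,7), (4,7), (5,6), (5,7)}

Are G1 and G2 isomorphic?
Yes, isomorphic

The graphs are isomorphic.
One valid mapping φ: V(G1) → V(G2): 0→5, 1→6, 2→3, 3→1, 4→0, 5→2, 6→4, 7→7

Verify φ preserves adjacency — for each edge of G1, its image is an edge of G2:
  (0,1) → (φ(0),φ(1)) = (5,6) ∈ E(G2) ✓
  (0,4) → (φ(0),φ(4)) = (0,5) ∈ E(G2) ✓
  (0,7) → (φ(0),φ(7)) = (5,7) ∈ E(G2) ✓
  (1,2) → (φ(1),φ(2)) = (3,6) ∈ E(G2) ✓
  (1,4) → (φ(1),φ(4)) = (0,6) ∈ E(G2) ✓
  (1,5) → (φ(1),φ(5)) = (2,6) ∈ E(G2) ✓
  (2,4) → (φ(2),φ(4)) = (0,3) ∈ E(G2) ✓
  (2,5) → (φ(2),φ(5)) = (2,3) ∈ E(G2) ✓
  (2,6) → (φ(2),φ(6)) = (3,4) ∈ E(G2) ✓
  (2,7) → (φ(2),φ(7)) = (3,7) ∈ E(G2) ✓
  (3,4) → (φ(3),φ(4)) = (0,1) ∈ E(G2) ✓
  (4,5) → (φ(4),φ(5)) = (0,2) ∈ E(G2) ✓
  (4,6) → (φ(4),φ(6)) = (0,4) ∈ E(G2) ✓
  (6,7) → (φ(6),φ(7)) = (4,7) ∈ E(G2) ✓
All 14 edges of G1 map to edges of G2, and |E(G1)| = |E(G2)| = 14, so φ is a bijection on edges as well as vertices. Hence G1 ≅ G2.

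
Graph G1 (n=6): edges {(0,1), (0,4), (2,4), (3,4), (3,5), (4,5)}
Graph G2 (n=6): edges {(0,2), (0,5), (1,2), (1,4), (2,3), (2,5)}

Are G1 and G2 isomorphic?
Yes, isomorphic

The graphs are isomorphic.
One valid mapping φ: V(G1) → V(G2): 0→1, 1→4, 2→3, 3→5, 4→2, 5→0

Verify φ preserves adjacency — for each edge of G1, its image is an edge of G2:
  (0,1) → (φ(0),φ(1)) = (1,4) ∈ E(G2) ✓
  (0,4) → (φ(0),φ(4)) = (1,2) ∈ E(G2) ✓
  (2,4) → (φ(2),φ(4)) = (2,3) ∈ E(G2) ✓
  (3,4) → (φ(3),φ(4)) = (2,5) ∈ E(G2) ✓
  (3,5) → (φ(3),φ(5)) = (0,5) ∈ E(G2) ✓
  (4,5) → (φ(4),φ(5)) = (0,2) ∈ E(G2) ✓
All 6 edges of G1 map to edges of G2, and |E(G1)| = |E(G2)| = 6, so φ is a bijection on edges as well as vertices. Hence G1 ≅ G2.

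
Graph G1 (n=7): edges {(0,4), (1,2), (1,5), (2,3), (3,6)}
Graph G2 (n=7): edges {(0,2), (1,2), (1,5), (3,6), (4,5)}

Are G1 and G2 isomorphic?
Yes, isomorphic

The graphs are isomorphic.
One valid mapping φ: V(G1) → V(G2): 0→3, 1→5, 2→1, 3→2, 4→6, 5→4, 6→0

Verify φ preserves adjacency — for each edge of G1, its image is an edge of G2:
  (0,4) → (φ(0),φ(4)) = (3,6) ∈ E(G2) ✓
  (1,2) → (φ(1),φ(2)) = (1,5) ∈ E(G2) ✓
  (1,5) → (φ(1),φ(5)) = (4,5) ∈ E(G2) ✓
  (2,3) → (φ(2),φ(3)) = (1,2) ∈ E(G2) ✓
  (3,6) → (φ(3),φ(6)) = (0,2) ∈ E(G2) ✓
All 5 edges of G1 map to edges of G2, and |E(G1)| = |E(G2)| = 5, so φ is a bijection on edges as well as vertices. Hence G1 ≅ G2.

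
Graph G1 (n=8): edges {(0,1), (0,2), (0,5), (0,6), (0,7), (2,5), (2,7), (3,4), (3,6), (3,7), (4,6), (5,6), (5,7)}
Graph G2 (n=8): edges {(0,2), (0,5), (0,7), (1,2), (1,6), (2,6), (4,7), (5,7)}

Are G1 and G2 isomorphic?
No, not isomorphic

The graphs are NOT isomorphic.

Connected components of G1: 1 component(s) with vertex sets [[0, 1, 2, 3, 4, 5, 6, 7]], sizes [8].
Connected components of G2: 2 component(s) with vertex sets [[3], [0, 1, 2, 4, 5, 6, 7]], sizes [1, 7].
The number of connected components (and the multiset of component sizes) is an isomorphism invariant — an isomorphism maps each component of G1 bijectively onto a component of G2. Since G1 has 1 component(s) and G2 has 2, they cannot be isomorphic.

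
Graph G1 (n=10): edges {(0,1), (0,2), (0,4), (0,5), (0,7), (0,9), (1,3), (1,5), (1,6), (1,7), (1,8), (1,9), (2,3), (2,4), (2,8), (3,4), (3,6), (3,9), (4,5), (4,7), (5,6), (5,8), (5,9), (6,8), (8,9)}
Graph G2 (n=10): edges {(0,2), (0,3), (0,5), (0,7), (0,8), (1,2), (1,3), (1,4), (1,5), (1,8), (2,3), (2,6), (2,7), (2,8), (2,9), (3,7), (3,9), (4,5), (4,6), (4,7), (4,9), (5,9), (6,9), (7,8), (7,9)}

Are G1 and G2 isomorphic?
Yes, isomorphic

The graphs are isomorphic.
One valid mapping φ: V(G1) → V(G2): 0→9, 1→2, 2→5, 3→1, 4→4, 5→7, 6→8, 7→6, 8→0, 9→3

Verify φ preserves adjacency — for each edge of G1, its image is an edge of G2:
  (0,1) → (φ(0),φ(1)) = (2,9) ∈ E(G2) ✓
  (0,2) → (φ(0),φ(2)) = (5,9) ∈ E(G2) ✓
  (0,4) → (φ(0),φ(4)) = (4,9) ∈ E(G2) ✓
  (0,5) → (φ(0),φ(5)) = (7,9) ∈ E(G2) ✓
  (0,7) → (φ(0),φ(7)) = (6,9) ∈ E(G2) ✓
  (0,9) → (φ(0),φ(9)) = (3,9) ∈ E(G2) ✓
  (1,3) → (φ(1),φ(3)) = (1,2) ∈ E(G2) ✓
  (1,5) → (φ(1),φ(5)) = (2,7) ∈ E(G2) ✓
  (1,6) → (φ(1),φ(6)) = (2,8) ∈ E(G2) ✓
  (1,7) → (φ(1),φ(7)) = (2,6) ∈ E(G2) ✓
  (1,8) → (φ(1),φ(8)) = (0,2) ∈ E(G2) ✓
  (1,9) → (φ(1),φ(9)) = (2,3) ∈ E(G2) ✓
  (2,3) → (φ(2),φ(3)) = (1,5) ∈ E(G2) ✓
  (2,4) → (φ(2),φ(4)) = (4,5) ∈ E(G2) ✓
  (2,8) → (φ(2),φ(8)) = (0,5) ∈ E(G2) ✓
  (3,4) → (φ(3),φ(4)) = (1,4) ∈ E(G2) ✓
  (3,6) → (φ(3),φ(6)) = (1,8) ∈ E(G2) ✓
  (3,9) → (φ(3),φ(9)) = (1,3) ∈ E(G2) ✓
  (4,5) → (φ(4),φ(5)) = (4,7) ∈ E(G2) ✓
  (4,7) → (φ(4),φ(7)) = (4,6) ∈ E(G2) ✓
  (5,6) → (φ(5),φ(6)) = (7,8) ∈ E(G2) ✓
  (5,8) → (φ(5),φ(8)) = (0,7) ∈ E(G2) ✓
  (5,9) → (φ(5),φ(9)) = (3,7) ∈ E(G2) ✓
  (6,8) → (φ(6),φ(8)) = (0,8) ∈ E(G2) ✓
  (8,9) → (φ(8),φ(9)) = (0,3) ∈ E(G2) ✓
All 25 edges of G1 map to edges of G2, and |E(G1)| = |E(G2)| = 25, so φ is a bijection on edges as well as vertices. Hence G1 ≅ G2.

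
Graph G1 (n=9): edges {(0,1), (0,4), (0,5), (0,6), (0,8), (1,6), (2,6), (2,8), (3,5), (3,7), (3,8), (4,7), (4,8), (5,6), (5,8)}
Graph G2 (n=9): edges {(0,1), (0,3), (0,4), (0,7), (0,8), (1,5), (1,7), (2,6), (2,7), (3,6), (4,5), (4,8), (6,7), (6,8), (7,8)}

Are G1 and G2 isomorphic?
Yes, isomorphic

The graphs are isomorphic.
One valid mapping φ: V(G1) → V(G2): 0→7, 1→2, 2→3, 3→4, 4→1, 5→8, 6→6, 7→5, 8→0

Verify φ preserves adjacency — for each edge of G1, its image is an edge of G2:
  (0,1) → (φ(0),φ(1)) = (2,7) ∈ E(G2) ✓
  (0,4) → (φ(0),φ(4)) = (1,7) ∈ E(G2) ✓
  (0,5) → (φ(0),φ(5)) = (7,8) ∈ E(G2) ✓
  (0,6) → (φ(0),φ(6)) = (6,7) ∈ E(G2) ✓
  (0,8) → (φ(0),φ(8)) = (0,7) ∈ E(G2) ✓
  (1,6) → (φ(1),φ(6)) = (2,6) ∈ E(G2) ✓
  (2,6) → (φ(2),φ(6)) = (3,6) ∈ E(G2) ✓
  (2,8) → (φ(2),φ(8)) = (0,3) ∈ E(G2) ✓
  (3,5) → (φ(3),φ(5)) = (4,8) ∈ E(G2) ✓
  (3,7) → (φ(3),φ(7)) = (4,5) ∈ E(G2) ✓
  (3,8) → (φ(3),φ(8)) = (0,4) ∈ E(G2) ✓
  (4,7) → (φ(4),φ(7)) = (1,5) ∈ E(G2) ✓
  (4,8) → (φ(4),φ(8)) = (0,1) ∈ E(G2) ✓
  (5,6) → (φ(5),φ(6)) = (6,8) ∈ E(G2) ✓
  (5,8) → (φ(5),φ(8)) = (0,8) ∈ E(G2) ✓
All 15 edges of G1 map to edges of G2, and |E(G1)| = |E(G2)| = 15, so φ is a bijection on edges as well as vertices. Hence G1 ≅ G2.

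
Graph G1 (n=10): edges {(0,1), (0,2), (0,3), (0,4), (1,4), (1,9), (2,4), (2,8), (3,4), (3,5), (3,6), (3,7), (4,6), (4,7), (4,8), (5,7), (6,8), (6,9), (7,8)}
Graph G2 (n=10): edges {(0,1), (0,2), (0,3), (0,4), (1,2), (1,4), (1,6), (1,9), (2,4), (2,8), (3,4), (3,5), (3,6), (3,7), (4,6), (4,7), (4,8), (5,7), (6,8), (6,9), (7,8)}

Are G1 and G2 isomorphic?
No, not isomorphic

The graphs are NOT isomorphic.

Counting edges: G1 has 19 edge(s); G2 has 21 edge(s).
Edge count is an isomorphism invariant (a bijection on vertices induces a bijection on edges), so differing edge counts rule out isomorphism.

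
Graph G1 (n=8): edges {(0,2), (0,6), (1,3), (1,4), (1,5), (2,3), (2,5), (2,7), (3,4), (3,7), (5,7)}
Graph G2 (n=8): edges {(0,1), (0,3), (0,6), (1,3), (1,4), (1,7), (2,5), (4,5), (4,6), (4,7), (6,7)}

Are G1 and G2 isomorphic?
Yes, isomorphic

The graphs are isomorphic.
One valid mapping φ: V(G1) → V(G2): 0→5, 1→0, 2→4, 3→1, 4→3, 5→6, 6→2, 7→7

Verify φ preserves adjacency — for each edge of G1, its image is an edge of G2:
  (0,2) → (φ(0),φ(2)) = (4,5) ∈ E(G2) ✓
  (0,6) → (φ(0),φ(6)) = (2,5) ∈ E(G2) ✓
  (1,3) → (φ(1),φ(3)) = (0,1) ∈ E(G2) ✓
  (1,4) → (φ(1),φ(4)) = (0,3) ∈ E(G2) ✓
  (1,5) → (φ(1),φ(5)) = (0,6) ∈ E(G2) ✓
  (2,3) → (φ(2),φ(3)) = (1,4) ∈ E(G2) ✓
  (2,5) → (φ(2),φ(5)) = (4,6) ∈ E(G2) ✓
  (2,7) → (φ(2),φ(7)) = (4,7) ∈ E(G2) ✓
  (3,4) → (φ(3),φ(4)) = (1,3) ∈ E(G2) ✓
  (3,7) → (φ(3),φ(7)) = (1,7) ∈ E(G2) ✓
  (5,7) → (φ(5),φ(7)) = (6,7) ∈ E(G2) ✓
All 11 edges of G1 map to edges of G2, and |E(G1)| = |E(G2)| = 11, so φ is a bijection on edges as well as vertices. Hence G1 ≅ G2.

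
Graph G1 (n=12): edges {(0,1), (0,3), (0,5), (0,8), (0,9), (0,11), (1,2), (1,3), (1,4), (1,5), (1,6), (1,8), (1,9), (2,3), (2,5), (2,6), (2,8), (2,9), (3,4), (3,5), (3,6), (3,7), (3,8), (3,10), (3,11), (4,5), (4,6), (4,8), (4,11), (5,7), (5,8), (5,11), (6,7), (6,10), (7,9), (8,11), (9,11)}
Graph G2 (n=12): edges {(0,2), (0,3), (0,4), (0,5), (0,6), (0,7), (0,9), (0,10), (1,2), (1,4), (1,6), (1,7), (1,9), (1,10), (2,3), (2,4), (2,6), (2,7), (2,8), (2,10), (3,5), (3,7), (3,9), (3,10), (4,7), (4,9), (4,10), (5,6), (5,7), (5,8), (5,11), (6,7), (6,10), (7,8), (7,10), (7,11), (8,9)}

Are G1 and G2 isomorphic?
Yes, isomorphic

The graphs are isomorphic.
One valid mapping φ: V(G1) → V(G2): 0→4, 1→0, 2→3, 3→7, 4→6, 5→2, 6→5, 7→8, 8→10, 9→9, 10→11, 11→1

Verify φ preserves adjacency — for each edge of G1, its image is an edge of G2:
  (0,1) → (φ(0),φ(1)) = (0,4) ∈ E(G2) ✓
  (0,3) → (φ(0),φ(3)) = (4,7) ∈ E(G2) ✓
  (0,5) → (φ(0),φ(5)) = (2,4) ∈ E(G2) ✓
  (0,8) → (φ(0),φ(8)) = (4,10) ∈ E(G2) ✓
  (0,9) → (φ(0),φ(9)) = (4,9) ∈ E(G2) ✓
  (0,11) → (φ(0),φ(11)) = (1,4) ∈ E(G2) ✓
  (1,2) → (φ(1),φ(2)) = (0,3) ∈ E(G2) ✓
  (1,3) → (φ(1),φ(3)) = (0,7) ∈ E(G2) ✓
  (1,4) → (φ(1),φ(4)) = (0,6) ∈ E(G2) ✓
  (1,5) → (φ(1),φ(5)) = (0,2) ∈ E(G2) ✓
  (1,6) → (φ(1),φ(6)) = (0,5) ∈ E(G2) ✓
  (1,8) → (φ(1),φ(8)) = (0,10) ∈ E(G2) ✓
  (1,9) → (φ(1),φ(9)) = (0,9) ∈ E(G2) ✓
  (2,3) → (φ(2),φ(3)) = (3,7) ∈ E(G2) ✓
  (2,5) → (φ(2),φ(5)) = (2,3) ∈ E(G2) ✓
  (2,6) → (φ(2),φ(6)) = (3,5) ∈ E(G2) ✓
  (2,8) → (φ(2),φ(8)) = (3,10) ∈ E(G2) ✓
  (2,9) → (φ(2),φ(9)) = (3,9) ∈ E(G2) ✓
  (3,4) → (φ(3),φ(4)) = (6,7) ∈ E(G2) ✓
  (3,5) → (φ(3),φ(5)) = (2,7) ∈ E(G2) ✓
  (3,6) → (φ(3),φ(6)) = (5,7) ∈ E(G2) ✓
  (3,7) → (φ(3),φ(7)) = (7,8) ∈ E(G2) ✓
  (3,8) → (φ(3),φ(8)) = (7,10) ∈ E(G2) ✓
  (3,10) → (φ(3),φ(10)) = (7,11) ∈ E(G2) ✓
  (3,11) → (φ(3),φ(11)) = (1,7) ∈ E(G2) ✓
  (4,5) → (φ(4),φ(5)) = (2,6) ∈ E(G2) ✓
  (4,6) → (φ(4),φ(6)) = (5,6) ∈ E(G2) ✓
  (4,8) → (φ(4),φ(8)) = (6,10) ∈ E(G2) ✓
  (4,11) → (φ(4),φ(11)) = (1,6) ∈ E(G2) ✓
  (5,7) → (φ(5),φ(7)) = (2,8) ∈ E(G2) ✓
  (5,8) → (φ(5),φ(8)) = (2,10) ∈ E(G2) ✓
  (5,11) → (φ(5),φ(11)) = (1,2) ∈ E(G2) ✓
  (6,7) → (φ(6),φ(7)) = (5,8) ∈ E(G2) ✓
  (6,10) → (φ(6),φ(10)) = (5,11) ∈ E(G2) ✓
  (7,9) → (φ(7),φ(9)) = (8,9) ∈ E(G2) ✓
  (8,11) → (φ(8),φ(11)) = (1,10) ∈ E(G2) ✓
  (9,11) → (φ(9),φ(11)) = (1,9) ∈ E(G2) ✓
All 37 edges of G1 map to edges of G2, and |E(G1)| = |E(G2)| = 37, so φ is a bijection on edges as well as vertices. Hence G1 ≅ G2.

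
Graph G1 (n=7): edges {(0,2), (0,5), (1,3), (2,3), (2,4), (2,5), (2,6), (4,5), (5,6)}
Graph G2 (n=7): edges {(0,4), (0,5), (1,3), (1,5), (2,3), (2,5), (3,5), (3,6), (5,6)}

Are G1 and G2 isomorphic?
Yes, isomorphic

The graphs are isomorphic.
One valid mapping φ: V(G1) → V(G2): 0→2, 1→4, 2→5, 3→0, 4→1, 5→3, 6→6

Verify φ preserves adjacency — for each edge of G1, its image is an edge of G2:
  (0,2) → (φ(0),φ(2)) = (2,5) ∈ E(G2) ✓
  (0,5) → (φ(0),φ(5)) = (2,3) ∈ E(G2) ✓
  (1,3) → (φ(1),φ(3)) = (0,4) ∈ E(G2) ✓
  (2,3) → (φ(2),φ(3)) = (0,5) ∈ E(G2) ✓
  (2,4) → (φ(2),φ(4)) = (1,5) ∈ E(G2) ✓
  (2,5) → (φ(2),φ(5)) = (3,5) ∈ E(G2) ✓
  (2,6) → (φ(2),φ(6)) = (5,6) ∈ E(G2) ✓
  (4,5) → (φ(4),φ(5)) = (1,3) ∈ E(G2) ✓
  (5,6) → (φ(5),φ(6)) = (3,6) ∈ E(G2) ✓
All 9 edges of G1 map to edges of G2, and |E(G1)| = |E(G2)| = 9, so φ is a bijection on edges as well as vertices. Hence G1 ≅ G2.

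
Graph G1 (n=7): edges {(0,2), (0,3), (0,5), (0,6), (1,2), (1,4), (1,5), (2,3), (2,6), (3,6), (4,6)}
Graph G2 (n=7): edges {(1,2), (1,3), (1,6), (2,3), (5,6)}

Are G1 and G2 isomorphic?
No, not isomorphic

The graphs are NOT isomorphic.

Connected components of G1: 1 component(s) with vertex sets [[0, 1, 2, 3, 4, 5, 6]], sizes [7].
Connected components of G2: 3 component(s) with vertex sets [[0], [4], [1, 2, 3, 5, 6]], sizes [1, 1, 5].
The number of connected components (and the multiset of component sizes) is an isomorphism invariant — an isomorphism maps each component of G1 bijectively onto a component of G2. Since G1 has 1 component(s) and G2 has 3, they cannot be isomorphic.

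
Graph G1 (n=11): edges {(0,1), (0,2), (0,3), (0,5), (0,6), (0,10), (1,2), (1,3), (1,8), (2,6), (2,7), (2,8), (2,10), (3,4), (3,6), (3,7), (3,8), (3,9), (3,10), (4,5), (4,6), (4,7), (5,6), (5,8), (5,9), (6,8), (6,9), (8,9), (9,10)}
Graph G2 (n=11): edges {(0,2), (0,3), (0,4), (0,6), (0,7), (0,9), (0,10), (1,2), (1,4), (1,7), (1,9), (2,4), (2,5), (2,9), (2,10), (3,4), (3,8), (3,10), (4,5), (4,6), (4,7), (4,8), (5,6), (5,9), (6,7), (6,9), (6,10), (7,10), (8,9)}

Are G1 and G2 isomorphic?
Yes, isomorphic

The graphs are isomorphic.
One valid mapping φ: V(G1) → V(G2): 0→2, 1→5, 2→9, 3→4, 4→3, 5→10, 6→0, 7→8, 8→6, 9→7, 10→1

Verify φ preserves adjacency — for each edge of G1, its image is an edge of G2:
  (0,1) → (φ(0),φ(1)) = (2,5) ∈ E(G2) ✓
  (0,2) → (φ(0),φ(2)) = (2,9) ∈ E(G2) ✓
  (0,3) → (φ(0),φ(3)) = (2,4) ∈ E(G2) ✓
  (0,5) → (φ(0),φ(5)) = (2,10) ∈ E(G2) ✓
  (0,6) → (φ(0),φ(6)) = (0,2) ∈ E(G2) ✓
  (0,10) → (φ(0),φ(10)) = (1,2) ∈ E(G2) ✓
  (1,2) → (φ(1),φ(2)) = (5,9) ∈ E(G2) ✓
  (1,3) → (φ(1),φ(3)) = (4,5) ∈ E(G2) ✓
  (1,8) → (φ(1),φ(8)) = (5,6) ∈ E(G2) ✓
  (2,6) → (φ(2),φ(6)) = (0,9) ∈ E(G2) ✓
  (2,7) → (φ(2),φ(7)) = (8,9) ∈ E(G2) ✓
  (2,8) → (φ(2),φ(8)) = (6,9) ∈ E(G2) ✓
  (2,10) → (φ(2),φ(10)) = (1,9) ∈ E(G2) ✓
  (3,4) → (φ(3),φ(4)) = (3,4) ∈ E(G2) ✓
  (3,6) → (φ(3),φ(6)) = (0,4) ∈ E(G2) ✓
  (3,7) → (φ(3),φ(7)) = (4,8) ∈ E(G2) ✓
  (3,8) → (φ(3),φ(8)) = (4,6) ∈ E(G2) ✓
  (3,9) → (φ(3),φ(9)) = (4,7) ∈ E(G2) ✓
  (3,10) → (φ(3),φ(10)) = (1,4) ∈ E(G2) ✓
  (4,5) → (φ(4),φ(5)) = (3,10) ∈ E(G2) ✓
  (4,6) → (φ(4),φ(6)) = (0,3) ∈ E(G2) ✓
  (4,7) → (φ(4),φ(7)) = (3,8) ∈ E(G2) ✓
  (5,6) → (φ(5),φ(6)) = (0,10) ∈ E(G2) ✓
  (5,8) → (φ(5),φ(8)) = (6,10) ∈ E(G2) ✓
  (5,9) → (φ(5),φ(9)) = (7,10) ∈ E(G2) ✓
  (6,8) → (φ(6),φ(8)) = (0,6) ∈ E(G2) ✓
  (6,9) → (φ(6),φ(9)) = (0,7) ∈ E(G2) ✓
  (8,9) → (φ(8),φ(9)) = (6,7) ∈ E(G2) ✓
  (9,10) → (φ(9),φ(10)) = (1,7) ∈ E(G2) ✓
All 29 edges of G1 map to edges of G2, and |E(G1)| = |E(G2)| = 29, so φ is a bijection on edges as well as vertices. Hence G1 ≅ G2.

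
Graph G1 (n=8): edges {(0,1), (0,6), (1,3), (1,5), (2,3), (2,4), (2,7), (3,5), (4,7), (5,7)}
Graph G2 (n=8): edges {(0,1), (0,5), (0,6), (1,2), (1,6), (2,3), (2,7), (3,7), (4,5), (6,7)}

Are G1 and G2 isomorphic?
Yes, isomorphic

The graphs are isomorphic.
One valid mapping φ: V(G1) → V(G2): 0→5, 1→0, 2→2, 3→1, 4→3, 5→6, 6→4, 7→7

Verify φ preserves adjacency — for each edge of G1, its image is an edge of G2:
  (0,1) → (φ(0),φ(1)) = (0,5) ∈ E(G2) ✓
  (0,6) → (φ(0),φ(6)) = (4,5) ∈ E(G2) ✓
  (1,3) → (φ(1),φ(3)) = (0,1) ∈ E(G2) ✓
  (1,5) → (φ(1),φ(5)) = (0,6) ∈ E(G2) ✓
  (2,3) → (φ(2),φ(3)) = (1,2) ∈ E(G2) ✓
  (2,4) → (φ(2),φ(4)) = (2,3) ∈ E(G2) ✓
  (2,7) → (φ(2),φ(7)) = (2,7) ∈ E(G2) ✓
  (3,5) → (φ(3),φ(5)) = (1,6) ∈ E(G2) ✓
  (4,7) → (φ(4),φ(7)) = (3,7) ∈ E(G2) ✓
  (5,7) → (φ(5),φ(7)) = (6,7) ∈ E(G2) ✓
All 10 edges of G1 map to edges of G2, and |E(G1)| = |E(G2)| = 10, so φ is a bijection on edges as well as vertices. Hence G1 ≅ G2.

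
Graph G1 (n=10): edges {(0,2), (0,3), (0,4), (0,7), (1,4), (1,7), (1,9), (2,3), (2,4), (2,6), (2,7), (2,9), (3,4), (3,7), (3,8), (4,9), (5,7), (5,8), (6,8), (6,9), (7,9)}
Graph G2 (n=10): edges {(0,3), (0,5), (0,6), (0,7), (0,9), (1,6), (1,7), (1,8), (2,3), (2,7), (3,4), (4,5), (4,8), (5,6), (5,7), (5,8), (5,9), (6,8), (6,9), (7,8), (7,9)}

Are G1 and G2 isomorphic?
Yes, isomorphic

The graphs are isomorphic.
One valid mapping φ: V(G1) → V(G2): 0→9, 1→1, 2→5, 3→0, 4→6, 5→2, 6→4, 7→7, 8→3, 9→8

Verify φ preserves adjacency — for each edge of G1, its image is an edge of G2:
  (0,2) → (φ(0),φ(2)) = (5,9) ∈ E(G2) ✓
  (0,3) → (φ(0),φ(3)) = (0,9) ∈ E(G2) ✓
  (0,4) → (φ(0),φ(4)) = (6,9) ∈ E(G2) ✓
  (0,7) → (φ(0),φ(7)) = (7,9) ∈ E(G2) ✓
  (1,4) → (φ(1),φ(4)) = (1,6) ∈ E(G2) ✓
  (1,7) → (φ(1),φ(7)) = (1,7) ∈ E(G2) ✓
  (1,9) → (φ(1),φ(9)) = (1,8) ∈ E(G2) ✓
  (2,3) → (φ(2),φ(3)) = (0,5) ∈ E(G2) ✓
  (2,4) → (φ(2),φ(4)) = (5,6) ∈ E(G2) ✓
  (2,6) → (φ(2),φ(6)) = (4,5) ∈ E(G2) ✓
  (2,7) → (φ(2),φ(7)) = (5,7) ∈ E(G2) ✓
  (2,9) → (φ(2),φ(9)) = (5,8) ∈ E(G2) ✓
  (3,4) → (φ(3),φ(4)) = (0,6) ∈ E(G2) ✓
  (3,7) → (φ(3),φ(7)) = (0,7) ∈ E(G2) ✓
  (3,8) → (φ(3),φ(8)) = (0,3) ∈ E(G2) ✓
  (4,9) → (φ(4),φ(9)) = (6,8) ∈ E(G2) ✓
  (5,7) → (φ(5),φ(7)) = (2,7) ∈ E(G2) ✓
  (5,8) → (φ(5),φ(8)) = (2,3) ∈ E(G2) ✓
  (6,8) → (φ(6),φ(8)) = (3,4) ∈ E(G2) ✓
  (6,9) → (φ(6),φ(9)) = (4,8) ∈ E(G2) ✓
  (7,9) → (φ(7),φ(9)) = (7,8) ∈ E(G2) ✓
All 21 edges of G1 map to edges of G2, and |E(G1)| = |E(G2)| = 21, so φ is a bijection on edges as well as vertices. Hence G1 ≅ G2.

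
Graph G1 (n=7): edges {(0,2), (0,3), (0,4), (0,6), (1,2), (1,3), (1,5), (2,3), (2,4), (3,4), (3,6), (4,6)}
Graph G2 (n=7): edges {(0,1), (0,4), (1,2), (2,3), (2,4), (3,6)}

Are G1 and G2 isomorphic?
No, not isomorphic

The graphs are NOT isomorphic.

Counting triangles (3-cliques): G1 has 8, G2 has 0.
Triangle count is an isomorphism invariant, so differing triangle counts rule out isomorphism.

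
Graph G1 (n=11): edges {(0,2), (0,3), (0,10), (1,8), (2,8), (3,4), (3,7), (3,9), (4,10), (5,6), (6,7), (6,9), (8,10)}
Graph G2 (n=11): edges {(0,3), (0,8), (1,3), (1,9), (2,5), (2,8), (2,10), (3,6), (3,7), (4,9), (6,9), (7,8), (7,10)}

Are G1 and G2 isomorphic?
Yes, isomorphic

The graphs are isomorphic.
One valid mapping φ: V(G1) → V(G2): 0→7, 1→5, 2→10, 3→3, 4→0, 5→4, 6→9, 7→1, 8→2, 9→6, 10→8

Verify φ preserves adjacency — for each edge of G1, its image is an edge of G2:
  (0,2) → (φ(0),φ(2)) = (7,10) ∈ E(G2) ✓
  (0,3) → (φ(0),φ(3)) = (3,7) ∈ E(G2) ✓
  (0,10) → (φ(0),φ(10)) = (7,8) ∈ E(G2) ✓
  (1,8) → (φ(1),φ(8)) = (2,5) ∈ E(G2) ✓
  (2,8) → (φ(2),φ(8)) = (2,10) ∈ E(G2) ✓
  (3,4) → (φ(3),φ(4)) = (0,3) ∈ E(G2) ✓
  (3,7) → (φ(3),φ(7)) = (1,3) ∈ E(G2) ✓
  (3,9) → (φ(3),φ(9)) = (3,6) ∈ E(G2) ✓
  (4,10) → (φ(4),φ(10)) = (0,8) ∈ E(G2) ✓
  (5,6) → (φ(5),φ(6)) = (4,9) ∈ E(G2) ✓
  (6,7) → (φ(6),φ(7)) = (1,9) ∈ E(G2) ✓
  (6,9) → (φ(6),φ(9)) = (6,9) ∈ E(G2) ✓
  (8,10) → (φ(8),φ(10)) = (2,8) ∈ E(G2) ✓
All 13 edges of G1 map to edges of G2, and |E(G1)| = |E(G2)| = 13, so φ is a bijection on edges as well as vertices. Hence G1 ≅ G2.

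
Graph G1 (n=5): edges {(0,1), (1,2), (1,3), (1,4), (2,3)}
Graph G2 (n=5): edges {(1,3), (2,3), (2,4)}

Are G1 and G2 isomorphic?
No, not isomorphic

The graphs are NOT isomorphic.

Connected components of G1: 1 component(s) with vertex sets [[0, 1, 2, 3, 4]], sizes [5].
Connected components of G2: 2 component(s) with vertex sets [[0], [1, 2, 3, 4]], sizes [1, 4].
The number of connected components (and the multiset of component sizes) is an isomorphism invariant — an isomorphism maps each component of G1 bijectively onto a component of G2. Since G1 has 1 component(s) and G2 has 2, they cannot be isomorphic.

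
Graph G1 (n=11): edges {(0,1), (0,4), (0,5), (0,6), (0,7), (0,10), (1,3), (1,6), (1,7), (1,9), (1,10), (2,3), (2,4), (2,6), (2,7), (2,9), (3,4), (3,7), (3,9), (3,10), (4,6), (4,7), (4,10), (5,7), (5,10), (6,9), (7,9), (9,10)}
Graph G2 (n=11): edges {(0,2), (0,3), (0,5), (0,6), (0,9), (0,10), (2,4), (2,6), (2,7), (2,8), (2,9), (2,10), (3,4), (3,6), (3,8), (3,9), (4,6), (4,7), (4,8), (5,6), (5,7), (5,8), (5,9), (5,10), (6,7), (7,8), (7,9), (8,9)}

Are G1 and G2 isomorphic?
Yes, isomorphic

The graphs are isomorphic.
One valid mapping φ: V(G1) → V(G2): 0→0, 1→9, 2→4, 3→7, 4→6, 5→10, 6→3, 7→2, 8→1, 9→8, 10→5

Verify φ preserves adjacency — for each edge of G1, its image is an edge of G2:
  (0,1) → (φ(0),φ(1)) = (0,9) ∈ E(G2) ✓
  (0,4) → (φ(0),φ(4)) = (0,6) ∈ E(G2) ✓
  (0,5) → (φ(0),φ(5)) = (0,10) ∈ E(G2) ✓
  (0,6) → (φ(0),φ(6)) = (0,3) ∈ E(G2) ✓
  (0,7) → (φ(0),φ(7)) = (0,2) ∈ E(G2) ✓
  (0,10) → (φ(0),φ(10)) = (0,5) ∈ E(G2) ✓
  (1,3) → (φ(1),φ(3)) = (7,9) ∈ E(G2) ✓
  (1,6) → (φ(1),φ(6)) = (3,9) ∈ E(G2) ✓
  (1,7) → (φ(1),φ(7)) = (2,9) ∈ E(G2) ✓
  (1,9) → (φ(1),φ(9)) = (8,9) ∈ E(G2) ✓
  (1,10) → (φ(1),φ(10)) = (5,9) ∈ E(G2) ✓
  (2,3) → (φ(2),φ(3)) = (4,7) ∈ E(G2) ✓
  (2,4) → (φ(2),φ(4)) = (4,6) ∈ E(G2) ✓
  (2,6) → (φ(2),φ(6)) = (3,4) ∈ E(G2) ✓
  (2,7) → (φ(2),φ(7)) = (2,4) ∈ E(G2) ✓
  (2,9) → (φ(2),φ(9)) = (4,8) ∈ E(G2) ✓
  (3,4) → (φ(3),φ(4)) = (6,7) ∈ E(G2) ✓
  (3,7) → (φ(3),φ(7)) = (2,7) ∈ E(G2) ✓
  (3,9) → (φ(3),φ(9)) = (7,8) ∈ E(G2) ✓
  (3,10) → (φ(3),φ(10)) = (5,7) ∈ E(G2) ✓
  (4,6) → (φ(4),φ(6)) = (3,6) ∈ E(G2) ✓
  (4,7) → (φ(4),φ(7)) = (2,6) ∈ E(G2) ✓
  (4,10) → (φ(4),φ(10)) = (5,6) ∈ E(G2) ✓
  (5,7) → (φ(5),φ(7)) = (2,10) ∈ E(G2) ✓
  (5,10) → (φ(5),φ(10)) = (5,10) ∈ E(G2) ✓
  (6,9) → (φ(6),φ(9)) = (3,8) ∈ E(G2) ✓
  (7,9) → (φ(7),φ(9)) = (2,8) ∈ E(G2) ✓
  (9,10) → (φ(9),φ(10)) = (5,8) ∈ E(G2) ✓
All 28 edges of G1 map to edges of G2, and |E(G1)| = |E(G2)| = 28, so φ is a bijection on edges as well as vertices. Hence G1 ≅ G2.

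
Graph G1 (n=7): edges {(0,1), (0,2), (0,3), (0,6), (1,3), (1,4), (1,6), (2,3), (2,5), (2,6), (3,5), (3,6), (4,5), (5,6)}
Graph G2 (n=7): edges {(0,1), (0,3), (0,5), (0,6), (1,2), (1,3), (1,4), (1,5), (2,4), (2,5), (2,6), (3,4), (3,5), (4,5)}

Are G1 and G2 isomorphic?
Yes, isomorphic

The graphs are isomorphic.
One valid mapping φ: V(G1) → V(G2): 0→3, 1→0, 2→4, 3→5, 4→6, 5→2, 6→1

Verify φ preserves adjacency — for each edge of G1, its image is an edge of G2:
  (0,1) → (φ(0),φ(1)) = (0,3) ∈ E(G2) ✓
  (0,2) → (φ(0),φ(2)) = (3,4) ∈ E(G2) ✓
  (0,3) → (φ(0),φ(3)) = (3,5) ∈ E(G2) ✓
  (0,6) → (φ(0),φ(6)) = (1,3) ∈ E(G2) ✓
  (1,3) → (φ(1),φ(3)) = (0,5) ∈ E(G2) ✓
  (1,4) → (φ(1),φ(4)) = (0,6) ∈ E(G2) ✓
  (1,6) → (φ(1),φ(6)) = (0,1) ∈ E(G2) ✓
  (2,3) → (φ(2),φ(3)) = (4,5) ∈ E(G2) ✓
  (2,5) → (φ(2),φ(5)) = (2,4) ∈ E(G2) ✓
  (2,6) → (φ(2),φ(6)) = (1,4) ∈ E(G2) ✓
  (3,5) → (φ(3),φ(5)) = (2,5) ∈ E(G2) ✓
  (3,6) → (φ(3),φ(6)) = (1,5) ∈ E(G2) ✓
  (4,5) → (φ(4),φ(5)) = (2,6) ∈ E(G2) ✓
  (5,6) → (φ(5),φ(6)) = (1,2) ∈ E(G2) ✓
All 14 edges of G1 map to edges of G2, and |E(G1)| = |E(G2)| = 14, so φ is a bijection on edges as well as vertices. Hence G1 ≅ G2.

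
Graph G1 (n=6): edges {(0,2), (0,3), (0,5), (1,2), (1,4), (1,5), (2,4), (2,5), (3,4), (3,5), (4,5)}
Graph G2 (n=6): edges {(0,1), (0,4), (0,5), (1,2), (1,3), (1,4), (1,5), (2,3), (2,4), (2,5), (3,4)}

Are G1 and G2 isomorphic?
Yes, isomorphic

The graphs are isomorphic.
One valid mapping φ: V(G1) → V(G2): 0→0, 1→3, 2→4, 3→5, 4→2, 5→1

Verify φ preserves adjacency — for each edge of G1, its image is an edge of G2:
  (0,2) → (φ(0),φ(2)) = (0,4) ∈ E(G2) ✓
  (0,3) → (φ(0),φ(3)) = (0,5) ∈ E(G2) ✓
  (0,5) → (φ(0),φ(5)) = (0,1) ∈ E(G2) ✓
  (1,2) → (φ(1),φ(2)) = (3,4) ∈ E(G2) ✓
  (1,4) → (φ(1),φ(4)) = (2,3) ∈ E(G2) ✓
  (1,5) → (φ(1),φ(5)) = (1,3) ∈ E(G2) ✓
  (2,4) → (φ(2),φ(4)) = (2,4) ∈ E(G2) ✓
  (2,5) → (φ(2),φ(5)) = (1,4) ∈ E(G2) ✓
  (3,4) → (φ(3),φ(4)) = (2,5) ∈ E(G2) ✓
  (3,5) → (φ(3),φ(5)) = (1,5) ∈ E(G2) ✓
  (4,5) → (φ(4),φ(5)) = (1,2) ∈ E(G2) ✓
All 11 edges of G1 map to edges of G2, and |E(G1)| = |E(G2)| = 11, so φ is a bijection on edges as well as vertices. Hence G1 ≅ G2.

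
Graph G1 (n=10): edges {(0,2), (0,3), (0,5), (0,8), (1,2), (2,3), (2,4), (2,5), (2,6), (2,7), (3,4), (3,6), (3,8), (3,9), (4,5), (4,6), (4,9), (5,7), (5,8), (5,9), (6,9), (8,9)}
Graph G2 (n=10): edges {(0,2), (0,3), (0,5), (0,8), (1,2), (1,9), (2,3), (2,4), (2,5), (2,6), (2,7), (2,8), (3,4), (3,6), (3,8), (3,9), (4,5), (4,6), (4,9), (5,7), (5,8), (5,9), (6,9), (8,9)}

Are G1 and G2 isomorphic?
No, not isomorphic

The graphs are NOT isomorphic.

Counting edges: G1 has 22 edge(s); G2 has 24 edge(s).
Edge count is an isomorphism invariant (a bijection on vertices induces a bijection on edges), so differing edge counts rule out isomorphism.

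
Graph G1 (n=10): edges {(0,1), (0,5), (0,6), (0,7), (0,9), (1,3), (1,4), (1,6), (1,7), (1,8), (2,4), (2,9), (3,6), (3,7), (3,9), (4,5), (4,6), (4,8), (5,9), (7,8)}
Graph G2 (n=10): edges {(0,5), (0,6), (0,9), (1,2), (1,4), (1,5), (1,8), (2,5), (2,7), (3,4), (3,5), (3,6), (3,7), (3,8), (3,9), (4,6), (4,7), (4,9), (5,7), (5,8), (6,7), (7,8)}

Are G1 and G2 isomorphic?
No, not isomorphic

The graphs are NOT isomorphic.

Counting triangles (3-cliques): G1 has 8, G2 has 12.
Triangle count is an isomorphism invariant, so differing triangle counts rule out isomorphism.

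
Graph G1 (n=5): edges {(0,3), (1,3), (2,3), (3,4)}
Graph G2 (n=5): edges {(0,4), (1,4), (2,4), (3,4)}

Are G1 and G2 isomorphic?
Yes, isomorphic

The graphs are isomorphic.
One valid mapping φ: V(G1) → V(G2): 0→0, 1→2, 2→3, 3→4, 4→1

Verify φ preserves adjacency — for each edge of G1, its image is an edge of G2:
  (0,3) → (φ(0),φ(3)) = (0,4) ∈ E(G2) ✓
  (1,3) → (φ(1),φ(3)) = (2,4) ∈ E(G2) ✓
  (2,3) → (φ(2),φ(3)) = (3,4) ∈ E(G2) ✓
  (3,4) → (φ(3),φ(4)) = (1,4) ∈ E(G2) ✓
All 4 edges of G1 map to edges of G2, and |E(G1)| = |E(G2)| = 4, so φ is a bijection on edges as well as vertices. Hence G1 ≅ G2.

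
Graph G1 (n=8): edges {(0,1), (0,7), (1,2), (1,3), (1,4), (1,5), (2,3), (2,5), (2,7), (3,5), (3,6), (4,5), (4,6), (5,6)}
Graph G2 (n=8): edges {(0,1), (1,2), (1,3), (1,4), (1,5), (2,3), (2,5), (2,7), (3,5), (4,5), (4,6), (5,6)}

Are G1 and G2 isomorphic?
No, not isomorphic

The graphs are NOT isomorphic.

Counting edges: G1 has 14 edge(s); G2 has 12 edge(s).
Edge count is an isomorphism invariant (a bijection on vertices induces a bijection on edges), so differing edge counts rule out isomorphism.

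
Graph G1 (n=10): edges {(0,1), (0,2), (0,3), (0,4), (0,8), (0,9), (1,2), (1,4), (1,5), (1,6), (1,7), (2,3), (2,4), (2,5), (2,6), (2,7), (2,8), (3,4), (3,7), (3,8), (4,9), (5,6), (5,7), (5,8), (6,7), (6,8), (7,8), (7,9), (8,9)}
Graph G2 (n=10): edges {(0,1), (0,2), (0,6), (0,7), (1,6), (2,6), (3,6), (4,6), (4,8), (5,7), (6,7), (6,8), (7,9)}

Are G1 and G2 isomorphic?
No, not isomorphic

The graphs are NOT isomorphic.

Counting triangles (3-cliques): G1 has 31, G2 has 4.
Triangle count is an isomorphism invariant, so differing triangle counts rule out isomorphism.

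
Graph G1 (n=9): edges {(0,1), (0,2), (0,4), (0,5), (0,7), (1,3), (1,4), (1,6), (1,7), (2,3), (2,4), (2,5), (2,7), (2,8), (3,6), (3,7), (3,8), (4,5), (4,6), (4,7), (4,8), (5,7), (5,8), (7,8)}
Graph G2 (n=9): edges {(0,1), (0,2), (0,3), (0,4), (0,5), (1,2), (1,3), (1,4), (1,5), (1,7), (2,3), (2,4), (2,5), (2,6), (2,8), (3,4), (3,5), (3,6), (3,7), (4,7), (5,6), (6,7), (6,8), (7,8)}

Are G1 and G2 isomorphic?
Yes, isomorphic

The graphs are isomorphic.
One valid mapping φ: V(G1) → V(G2): 0→5, 1→6, 2→1, 3→7, 4→2, 5→0, 6→8, 7→3, 8→4

Verify φ preserves adjacency — for each edge of G1, its image is an edge of G2:
  (0,1) → (φ(0),φ(1)) = (5,6) ∈ E(G2) ✓
  (0,2) → (φ(0),φ(2)) = (1,5) ∈ E(G2) ✓
  (0,4) → (φ(0),φ(4)) = (2,5) ∈ E(G2) ✓
  (0,5) → (φ(0),φ(5)) = (0,5) ∈ E(G2) ✓
  (0,7) → (φ(0),φ(7)) = (3,5) ∈ E(G2) ✓
  (1,3) → (φ(1),φ(3)) = (6,7) ∈ E(G2) ✓
  (1,4) → (φ(1),φ(4)) = (2,6) ∈ E(G2) ✓
  (1,6) → (φ(1),φ(6)) = (6,8) ∈ E(G2) ✓
  (1,7) → (φ(1),φ(7)) = (3,6) ∈ E(G2) ✓
  (2,3) → (φ(2),φ(3)) = (1,7) ∈ E(G2) ✓
  (2,4) → (φ(2),φ(4)) = (1,2) ∈ E(G2) ✓
  (2,5) → (φ(2),φ(5)) = (0,1) ∈ E(G2) ✓
  (2,7) → (φ(2),φ(7)) = (1,3) ∈ E(G2) ✓
  (2,8) → (φ(2),φ(8)) = (1,4) ∈ E(G2) ✓
  (3,6) → (φ(3),φ(6)) = (7,8) ∈ E(G2) ✓
  (3,7) → (φ(3),φ(7)) = (3,7) ∈ E(G2) ✓
  (3,8) → (φ(3),φ(8)) = (4,7) ∈ E(G2) ✓
  (4,5) → (φ(4),φ(5)) = (0,2) ∈ E(G2) ✓
  (4,6) → (φ(4),φ(6)) = (2,8) ∈ E(G2) ✓
  (4,7) → (φ(4),φ(7)) = (2,3) ∈ E(G2) ✓
  (4,8) → (φ(4),φ(8)) = (2,4) ∈ E(G2) ✓
  (5,7) → (φ(5),φ(7)) = (0,3) ∈ E(G2) ✓
  (5,8) → (φ(5),φ(8)) = (0,4) ∈ E(G2) ✓
  (7,8) → (φ(7),φ(8)) = (3,4) ∈ E(G2) ✓
All 24 edges of G1 map to edges of G2, and |E(G1)| = |E(G2)| = 24, so φ is a bijection on edges as well as vertices. Hence G1 ≅ G2.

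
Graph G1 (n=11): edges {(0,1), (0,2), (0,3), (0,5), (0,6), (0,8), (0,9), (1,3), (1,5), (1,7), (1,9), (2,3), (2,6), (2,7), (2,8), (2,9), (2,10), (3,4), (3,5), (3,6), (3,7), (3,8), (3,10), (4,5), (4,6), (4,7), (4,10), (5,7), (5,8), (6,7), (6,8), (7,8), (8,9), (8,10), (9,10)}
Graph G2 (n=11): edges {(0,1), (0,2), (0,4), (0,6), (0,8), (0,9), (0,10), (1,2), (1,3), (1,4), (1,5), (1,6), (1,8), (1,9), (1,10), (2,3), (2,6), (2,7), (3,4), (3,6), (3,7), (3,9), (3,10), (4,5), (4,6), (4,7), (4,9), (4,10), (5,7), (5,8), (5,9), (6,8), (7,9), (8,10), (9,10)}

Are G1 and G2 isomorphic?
Yes, isomorphic

The graphs are isomorphic.
One valid mapping φ: V(G1) → V(G2): 0→3, 1→2, 2→9, 3→1, 4→8, 5→6, 6→10, 7→0, 8→4, 9→7, 10→5

Verify φ preserves adjacency — for each edge of G1, its image is an edge of G2:
  (0,1) → (φ(0),φ(1)) = (2,3) ∈ E(G2) ✓
  (0,2) → (φ(0),φ(2)) = (3,9) ∈ E(G2) ✓
  (0,3) → (φ(0),φ(3)) = (1,3) ∈ E(G2) ✓
  (0,5) → (φ(0),φ(5)) = (3,6) ∈ E(G2) ✓
  (0,6) → (φ(0),φ(6)) = (3,10) ∈ E(G2) ✓
  (0,8) → (φ(0),φ(8)) = (3,4) ∈ E(G2) ✓
  (0,9) → (φ(0),φ(9)) = (3,7) ∈ E(G2) ✓
  (1,3) → (φ(1),φ(3)) = (1,2) ∈ E(G2) ✓
  (1,5) → (φ(1),φ(5)) = (2,6) ∈ E(G2) ✓
  (1,7) → (φ(1),φ(7)) = (0,2) ∈ E(G2) ✓
  (1,9) → (φ(1),φ(9)) = (2,7) ∈ E(G2) ✓
  (2,3) → (φ(2),φ(3)) = (1,9) ∈ E(G2) ✓
  (2,6) → (φ(2),φ(6)) = (9,10) ∈ E(G2) ✓
  (2,7) → (φ(2),φ(7)) = (0,9) ∈ E(G2) ✓
  (2,8) → (φ(2),φ(8)) = (4,9) ∈ E(G2) ✓
  (2,9) → (φ(2),φ(9)) = (7,9) ∈ E(G2) ✓
  (2,10) → (φ(2),φ(10)) = (5,9) ∈ E(G2) ✓
  (3,4) → (φ(3),φ(4)) = (1,8) ∈ E(G2) ✓
  (3,5) → (φ(3),φ(5)) = (1,6) ∈ E(G2) ✓
  (3,6) → (φ(3),φ(6)) = (1,10) ∈ E(G2) ✓
  (3,7) → (φ(3),φ(7)) = (0,1) ∈ E(G2) ✓
  (3,8) → (φ(3),φ(8)) = (1,4) ∈ E(G2) ✓
  (3,10) → (φ(3),φ(10)) = (1,5) ∈ E(G2) ✓
  (4,5) → (φ(4),φ(5)) = (6,8) ∈ E(G2) ✓
  (4,6) → (φ(4),φ(6)) = (8,10) ∈ E(G2) ✓
  (4,7) → (φ(4),φ(7)) = (0,8) ∈ E(G2) ✓
  (4,10) → (φ(4),φ(10)) = (5,8) ∈ E(G2) ✓
  (5,7) → (φ(5),φ(7)) = (0,6) ∈ E(G2) ✓
  (5,8) → (φ(5),φ(8)) = (4,6) ∈ E(G2) ✓
  (6,7) → (φ(6),φ(7)) = (0,10) ∈ E(G2) ✓
  (6,8) → (φ(6),φ(8)) = (4,10) ∈ E(G2) ✓
  (7,8) → (φ(7),φ(8)) = (0,4) ∈ E(G2) ✓
  (8,9) → (φ(8),φ(9)) = (4,7) ∈ E(G2) ✓
  (8,10) → (φ(8),φ(10)) = (4,5) ∈ E(G2) ✓
  (9,10) → (φ(9),φ(10)) = (5,7) ∈ E(G2) ✓
All 35 edges of G1 map to edges of G2, and |E(G1)| = |E(G2)| = 35, so φ is a bijection on edges as well as vertices. Hence G1 ≅ G2.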